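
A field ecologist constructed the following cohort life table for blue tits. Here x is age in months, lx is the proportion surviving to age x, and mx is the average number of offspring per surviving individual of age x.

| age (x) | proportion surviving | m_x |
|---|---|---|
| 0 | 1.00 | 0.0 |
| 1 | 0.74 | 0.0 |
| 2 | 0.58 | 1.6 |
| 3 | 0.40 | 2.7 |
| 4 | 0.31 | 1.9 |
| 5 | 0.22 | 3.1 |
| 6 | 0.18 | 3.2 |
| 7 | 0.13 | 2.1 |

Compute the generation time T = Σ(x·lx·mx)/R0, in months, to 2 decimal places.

lx·mx: 0, 0, 0.928, 1.08, 0.589, 0.682, 0.576, 0.273 → R0 = 4.128
x·lx·mx: 0, 0, 1.856, 3.24, 2.356, 3.41, 3.456, 1.911 → Σ = 16.229
T = 16.229 / 4.128 = 3.931444… → 3.93

3.93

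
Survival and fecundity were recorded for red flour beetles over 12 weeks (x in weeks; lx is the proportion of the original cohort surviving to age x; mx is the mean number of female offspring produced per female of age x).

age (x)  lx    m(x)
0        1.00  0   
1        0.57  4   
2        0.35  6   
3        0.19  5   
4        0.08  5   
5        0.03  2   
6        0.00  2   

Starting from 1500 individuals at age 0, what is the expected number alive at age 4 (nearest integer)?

Expected survivors = N0 · l_4 = 1500 × 0.08 = 120 → 120

120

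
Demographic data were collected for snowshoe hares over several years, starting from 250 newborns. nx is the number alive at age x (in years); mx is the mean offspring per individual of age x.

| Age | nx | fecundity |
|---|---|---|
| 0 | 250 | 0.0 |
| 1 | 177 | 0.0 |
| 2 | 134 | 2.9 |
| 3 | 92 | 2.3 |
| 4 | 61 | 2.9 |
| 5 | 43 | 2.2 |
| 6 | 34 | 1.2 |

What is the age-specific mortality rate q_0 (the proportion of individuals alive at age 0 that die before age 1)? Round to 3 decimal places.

0.292

lx = nx/n0 = nx/250: 1, 0.708, 0.536, 0.368, 0.244, 0.172, 0.136
q_0 = (l_0 − l_1) / l_0 = (1 − 0.708) / 1
     = 0.292 / 1 = 0.292 → 0.292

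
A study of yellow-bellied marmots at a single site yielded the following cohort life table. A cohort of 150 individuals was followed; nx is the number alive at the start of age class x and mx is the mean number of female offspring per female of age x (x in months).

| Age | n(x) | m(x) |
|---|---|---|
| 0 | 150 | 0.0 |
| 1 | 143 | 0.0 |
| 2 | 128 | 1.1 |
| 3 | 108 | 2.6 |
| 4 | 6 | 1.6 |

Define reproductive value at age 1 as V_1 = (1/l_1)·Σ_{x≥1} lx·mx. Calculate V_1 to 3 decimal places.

3.015

lx = nx/n0 = nx/150: 1, 0.95333…, 0.85333…, 0.72, 0.04
lx·mx for x ≥ 1: 0, 0.938667…, 1.872, 0.064 → sum = 2.874667…
V_1 = 2.874667… / l_1 = 2.874667… / 0.953333… = 3.015385… → 3.015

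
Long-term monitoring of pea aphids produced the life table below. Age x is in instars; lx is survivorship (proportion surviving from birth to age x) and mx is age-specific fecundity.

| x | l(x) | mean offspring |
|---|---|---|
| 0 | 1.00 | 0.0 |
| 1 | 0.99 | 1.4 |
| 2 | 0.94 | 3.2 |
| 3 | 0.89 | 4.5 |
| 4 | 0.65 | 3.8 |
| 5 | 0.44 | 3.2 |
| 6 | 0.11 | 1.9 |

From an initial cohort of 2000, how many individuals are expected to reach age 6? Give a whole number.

220

Expected survivors = N0 · l_6 = 2000 × 0.11 = 220 → 220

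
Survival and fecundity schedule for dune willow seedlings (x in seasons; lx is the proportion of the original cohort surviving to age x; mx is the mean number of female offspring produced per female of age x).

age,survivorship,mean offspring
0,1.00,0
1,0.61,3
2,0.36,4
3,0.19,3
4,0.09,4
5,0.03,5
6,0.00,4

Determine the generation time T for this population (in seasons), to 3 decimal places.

lx·mx: 0, 1.83, 1.44, 0.57, 0.36, 0.15, 0 → R0 = 4.35
x·lx·mx: 0, 1.83, 2.88, 1.71, 1.44, 0.75, 0 → Σ = 8.61
T = 8.61 / 4.35 = 1.97931… → 1.979

1.979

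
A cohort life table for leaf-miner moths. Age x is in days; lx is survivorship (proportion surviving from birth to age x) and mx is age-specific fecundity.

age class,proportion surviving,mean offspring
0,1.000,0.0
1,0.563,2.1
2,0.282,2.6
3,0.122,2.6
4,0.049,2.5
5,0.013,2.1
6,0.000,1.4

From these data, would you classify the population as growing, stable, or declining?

growing

R0 = Σ lx·mx = 0 + 1.1823 + 0.7332 + 0.3172 + 0.1225 + 0.0273 + 0 = 2.3825
R0 > 1, so the population is growing.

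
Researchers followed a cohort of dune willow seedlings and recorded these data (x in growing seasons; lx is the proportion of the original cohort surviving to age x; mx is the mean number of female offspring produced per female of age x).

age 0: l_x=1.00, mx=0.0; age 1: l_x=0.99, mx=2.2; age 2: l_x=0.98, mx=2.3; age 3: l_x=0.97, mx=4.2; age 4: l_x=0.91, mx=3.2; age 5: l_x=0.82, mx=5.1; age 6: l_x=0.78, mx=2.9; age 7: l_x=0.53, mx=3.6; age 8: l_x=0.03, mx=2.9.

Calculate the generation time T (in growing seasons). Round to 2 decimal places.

lx·mx: 0, 2.178, 2.254, 4.074, 2.912, 4.182, 2.262, 1.908, 0.087 → R0 = 19.857
x·lx·mx: 0, 2.178, 4.508, 12.222, 11.648, 20.91, 13.572, 13.356, 0.696 → Σ = 79.09
T = 79.09 / 19.857 = 3.982978… → 3.98

3.98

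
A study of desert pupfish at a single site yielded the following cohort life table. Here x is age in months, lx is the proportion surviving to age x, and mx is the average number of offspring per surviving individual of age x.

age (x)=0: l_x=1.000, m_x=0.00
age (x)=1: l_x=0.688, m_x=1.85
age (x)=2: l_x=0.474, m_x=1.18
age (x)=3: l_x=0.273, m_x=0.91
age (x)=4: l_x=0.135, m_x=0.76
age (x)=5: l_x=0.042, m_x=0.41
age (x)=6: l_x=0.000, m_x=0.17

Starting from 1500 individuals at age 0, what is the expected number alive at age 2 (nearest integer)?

711

Expected survivors = N0 · l_2 = 1500 × 0.474 = 711 → 711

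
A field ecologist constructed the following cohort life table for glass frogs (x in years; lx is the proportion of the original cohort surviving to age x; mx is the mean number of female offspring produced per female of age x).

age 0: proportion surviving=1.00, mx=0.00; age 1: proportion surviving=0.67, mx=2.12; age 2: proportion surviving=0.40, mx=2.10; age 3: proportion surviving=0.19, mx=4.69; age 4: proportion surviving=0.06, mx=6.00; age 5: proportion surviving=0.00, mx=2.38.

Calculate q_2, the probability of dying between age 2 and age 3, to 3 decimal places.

0.525

q_2 = (l_2 − l_3) / l_2 = (0.4 − 0.19) / 0.4
     = 0.21 / 0.4 = 0.525 → 0.525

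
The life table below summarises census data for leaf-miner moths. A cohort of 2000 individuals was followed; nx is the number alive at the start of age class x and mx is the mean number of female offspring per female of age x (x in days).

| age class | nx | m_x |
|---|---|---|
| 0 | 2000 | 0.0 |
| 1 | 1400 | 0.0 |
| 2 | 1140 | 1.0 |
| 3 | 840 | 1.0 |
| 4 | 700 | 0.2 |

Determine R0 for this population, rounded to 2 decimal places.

1.06

lx = nx/n0 = nx/2000: 1, 0.7, 0.57, 0.42, 0.35
lx·mx by age: 0, 0, 0.57, 0.42, 0.07
R0 = Σ lx·mx = 1.06 → 1.06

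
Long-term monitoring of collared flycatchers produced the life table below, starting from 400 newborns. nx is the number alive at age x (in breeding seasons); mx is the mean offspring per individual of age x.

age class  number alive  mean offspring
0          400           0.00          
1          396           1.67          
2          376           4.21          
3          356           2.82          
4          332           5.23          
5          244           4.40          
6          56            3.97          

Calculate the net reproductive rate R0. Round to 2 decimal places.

lx = nx/n0 = nx/400: 1, 0.99, 0.94, 0.89, 0.83, 0.61, 0.14
lx·mx by age: 0, 1.6533, 3.9574, 2.5098, 4.3409, 2.684, 0.5558
R0 = Σ lx·mx = 15.7012 → 15.70

15.70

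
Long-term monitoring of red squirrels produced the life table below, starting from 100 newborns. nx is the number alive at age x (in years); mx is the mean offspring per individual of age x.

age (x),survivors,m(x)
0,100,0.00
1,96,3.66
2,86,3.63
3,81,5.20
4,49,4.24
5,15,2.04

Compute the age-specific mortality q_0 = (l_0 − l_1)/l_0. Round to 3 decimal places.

lx = nx/n0 = nx/100: 1, 0.96, 0.86, 0.81, 0.49, 0.15
q_0 = (l_0 − l_1) / l_0 = (1 − 0.96) / 1
     = 0.04 / 1 = 0.04 → 0.040

0.040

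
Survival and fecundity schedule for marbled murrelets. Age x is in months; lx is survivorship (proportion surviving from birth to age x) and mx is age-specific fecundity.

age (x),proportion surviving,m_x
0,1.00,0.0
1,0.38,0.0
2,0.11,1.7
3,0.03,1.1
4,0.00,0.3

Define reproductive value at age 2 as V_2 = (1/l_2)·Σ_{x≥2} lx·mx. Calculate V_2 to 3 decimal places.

2.000

lx·mx for x ≥ 2: 0.187, 0.033, 0 → sum = 0.22
V_2 = 0.22 / l_2 = 0.22 / 0.11 = 2 → 2.000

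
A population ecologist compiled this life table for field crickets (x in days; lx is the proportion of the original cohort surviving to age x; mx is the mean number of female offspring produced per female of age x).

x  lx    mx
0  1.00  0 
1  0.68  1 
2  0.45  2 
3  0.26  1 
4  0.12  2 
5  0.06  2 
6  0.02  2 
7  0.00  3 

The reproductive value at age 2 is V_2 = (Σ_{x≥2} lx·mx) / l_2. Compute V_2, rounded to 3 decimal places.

3.467

lx·mx for x ≥ 2: 0.9, 0.26, 0.24, 0.12, 0.04, 0 → sum = 1.56
V_2 = 1.56 / l_2 = 1.56 / 0.45 = 3.466667… → 3.467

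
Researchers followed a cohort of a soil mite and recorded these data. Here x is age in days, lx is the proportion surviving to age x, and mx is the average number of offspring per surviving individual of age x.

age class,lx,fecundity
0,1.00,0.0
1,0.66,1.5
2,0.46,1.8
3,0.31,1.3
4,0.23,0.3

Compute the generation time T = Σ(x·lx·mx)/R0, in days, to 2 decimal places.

lx·mx: 0, 0.99, 0.828, 0.403, 0.069 → R0 = 2.29
x·lx·mx: 0, 0.99, 1.656, 1.209, 0.276 → Σ = 4.131
T = 4.131 / 2.29 = 1.80393… → 1.80

1.80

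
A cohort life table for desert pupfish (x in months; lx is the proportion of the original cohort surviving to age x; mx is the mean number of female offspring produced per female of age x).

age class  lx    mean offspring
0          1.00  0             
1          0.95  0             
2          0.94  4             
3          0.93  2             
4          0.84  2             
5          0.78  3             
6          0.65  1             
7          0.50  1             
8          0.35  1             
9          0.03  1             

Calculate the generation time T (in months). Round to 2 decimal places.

lx·mx: 0, 0, 3.76, 1.86, 1.68, 2.34, 0.65, 0.5, 0.35, 0.03 → R0 = 11.17
x·lx·mx: 0, 0, 7.52, 5.58, 6.72, 11.7, 3.9, 3.5, 2.8, 0.27 → Σ = 41.99
T = 41.99 / 11.17 = 3.759176… → 3.76

3.76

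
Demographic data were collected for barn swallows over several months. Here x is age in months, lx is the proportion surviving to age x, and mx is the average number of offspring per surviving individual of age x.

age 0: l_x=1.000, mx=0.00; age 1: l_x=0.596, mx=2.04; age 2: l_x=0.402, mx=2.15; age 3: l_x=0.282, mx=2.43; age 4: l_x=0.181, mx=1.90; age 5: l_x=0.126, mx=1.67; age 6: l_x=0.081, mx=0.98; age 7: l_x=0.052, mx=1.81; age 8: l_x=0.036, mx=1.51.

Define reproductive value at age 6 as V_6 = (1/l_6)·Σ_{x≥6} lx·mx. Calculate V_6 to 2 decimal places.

lx·mx for x ≥ 6: 0.07938, 0.09412, 0.05436 → sum = 0.22786
V_6 = 0.22786 / l_6 = 0.22786 / 0.081 = 2.813086… → 2.81

2.81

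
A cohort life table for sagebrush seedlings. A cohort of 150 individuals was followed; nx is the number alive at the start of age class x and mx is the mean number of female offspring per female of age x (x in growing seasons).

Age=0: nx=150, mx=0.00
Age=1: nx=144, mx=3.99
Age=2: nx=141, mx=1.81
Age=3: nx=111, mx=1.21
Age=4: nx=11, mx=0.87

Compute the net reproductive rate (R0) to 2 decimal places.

6.49

lx = nx/n0 = nx/150: 1, 0.96, 0.94, 0.74, 0.07333…
lx·mx by age: 0, 3.8304, 1.7014, 0.8954, 0.0638…
R0 = Σ lx·mx = 6.491… → 6.49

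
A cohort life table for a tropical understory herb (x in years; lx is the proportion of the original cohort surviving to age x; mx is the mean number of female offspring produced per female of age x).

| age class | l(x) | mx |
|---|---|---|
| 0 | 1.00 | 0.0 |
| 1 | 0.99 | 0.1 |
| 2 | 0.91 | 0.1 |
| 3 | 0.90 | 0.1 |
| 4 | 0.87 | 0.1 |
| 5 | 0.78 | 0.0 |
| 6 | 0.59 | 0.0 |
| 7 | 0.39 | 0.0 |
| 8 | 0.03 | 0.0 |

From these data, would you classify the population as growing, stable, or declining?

declining

R0 = Σ lx·mx = 0 + 0.099 + 0.091 + 0.09 + 0.087 + 0 + 0 + 0 + 0 = 0.367
R0 < 1, so the population is declining.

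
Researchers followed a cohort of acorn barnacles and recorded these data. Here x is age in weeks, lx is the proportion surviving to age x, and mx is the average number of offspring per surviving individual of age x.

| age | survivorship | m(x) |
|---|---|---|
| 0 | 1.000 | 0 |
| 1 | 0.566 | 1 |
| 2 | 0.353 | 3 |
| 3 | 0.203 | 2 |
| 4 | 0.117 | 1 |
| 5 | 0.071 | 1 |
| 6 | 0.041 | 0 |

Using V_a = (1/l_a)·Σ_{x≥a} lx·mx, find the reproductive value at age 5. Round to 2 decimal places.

1.00

lx·mx for x ≥ 5: 0.071, 0 → sum = 0.071
V_5 = 0.071 / l_5 = 0.071 / 0.071 = 1 → 1.00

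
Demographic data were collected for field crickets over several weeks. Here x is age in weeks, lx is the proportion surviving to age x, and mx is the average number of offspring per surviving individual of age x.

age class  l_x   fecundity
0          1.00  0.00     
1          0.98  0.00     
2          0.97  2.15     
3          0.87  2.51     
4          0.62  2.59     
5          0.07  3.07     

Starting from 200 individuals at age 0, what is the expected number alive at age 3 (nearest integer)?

174

Expected survivors = N0 · l_3 = 200 × 0.87 = 174 → 174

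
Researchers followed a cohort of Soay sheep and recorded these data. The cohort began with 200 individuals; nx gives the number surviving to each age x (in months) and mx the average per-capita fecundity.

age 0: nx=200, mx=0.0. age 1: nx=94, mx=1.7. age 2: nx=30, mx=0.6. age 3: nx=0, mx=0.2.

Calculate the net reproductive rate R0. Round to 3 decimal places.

lx = nx/n0 = nx/200: 1, 0.47, 0.15, 0
lx·mx by age: 0, 0.799, 0.09, 0
R0 = Σ lx·mx = 0.889 → 0.889

0.889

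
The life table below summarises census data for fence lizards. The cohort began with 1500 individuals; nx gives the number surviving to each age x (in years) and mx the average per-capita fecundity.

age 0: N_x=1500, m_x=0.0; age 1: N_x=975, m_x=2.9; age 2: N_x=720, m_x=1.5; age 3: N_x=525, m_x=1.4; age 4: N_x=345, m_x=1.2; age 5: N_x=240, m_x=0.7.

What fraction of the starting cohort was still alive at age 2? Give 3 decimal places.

l_2 = n_2/n_0 = 720/1500 = 0.48 → 0.480

0.480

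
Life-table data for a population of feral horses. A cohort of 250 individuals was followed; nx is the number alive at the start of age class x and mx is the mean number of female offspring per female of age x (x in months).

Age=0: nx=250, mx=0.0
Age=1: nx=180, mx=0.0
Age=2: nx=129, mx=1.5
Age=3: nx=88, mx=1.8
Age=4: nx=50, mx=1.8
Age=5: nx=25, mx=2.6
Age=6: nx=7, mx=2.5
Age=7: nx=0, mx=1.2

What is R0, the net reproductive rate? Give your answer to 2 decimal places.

lx = nx/n0 = nx/250: 1, 0.72, 0.516, 0.352, 0.2, 0.1, 0.028, 0
lx·mx by age: 0, 0, 0.774, 0.6336, 0.36, 0.26, 0.07, 0
R0 = Σ lx·mx = 2.0976 → 2.10

2.10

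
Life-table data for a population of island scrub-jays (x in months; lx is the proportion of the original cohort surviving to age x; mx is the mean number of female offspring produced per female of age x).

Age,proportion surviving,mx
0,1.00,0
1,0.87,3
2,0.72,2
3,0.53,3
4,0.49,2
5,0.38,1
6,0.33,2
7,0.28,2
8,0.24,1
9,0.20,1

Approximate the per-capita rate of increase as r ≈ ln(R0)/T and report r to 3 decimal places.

0.675

R0 = Σ lx·mx = 0 + 2.61 + 1.44 + 1.59 + 0.98 + 0.38 + 0.66 + 0.56 + 0.24 + 0.2 = 8.66
Σ x·lx·mx = 27.68; T = 27.68/8.66 = 3.1963…
r ≈ ln(R0)/T = ln(8.66)/3.1963… = 0.67538… → 0.675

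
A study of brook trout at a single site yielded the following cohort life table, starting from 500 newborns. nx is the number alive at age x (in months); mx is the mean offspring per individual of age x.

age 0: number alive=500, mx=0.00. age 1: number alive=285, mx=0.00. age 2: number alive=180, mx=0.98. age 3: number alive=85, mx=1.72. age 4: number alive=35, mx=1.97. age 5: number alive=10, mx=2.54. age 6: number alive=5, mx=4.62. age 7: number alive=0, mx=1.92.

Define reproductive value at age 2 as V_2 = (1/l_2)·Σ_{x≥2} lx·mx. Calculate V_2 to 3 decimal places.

2.445

lx = nx/n0 = nx/500: 1, 0.57, 0.36, 0.17, 0.07, 0.02, 0.01, 0
lx·mx for x ≥ 2: 0.3528, 0.2924, 0.1379, 0.0508, 0.0462, 0 → sum = 0.8801
V_2 = 0.8801 / l_2 = 0.8801 / 0.36 = 2.444722… → 2.445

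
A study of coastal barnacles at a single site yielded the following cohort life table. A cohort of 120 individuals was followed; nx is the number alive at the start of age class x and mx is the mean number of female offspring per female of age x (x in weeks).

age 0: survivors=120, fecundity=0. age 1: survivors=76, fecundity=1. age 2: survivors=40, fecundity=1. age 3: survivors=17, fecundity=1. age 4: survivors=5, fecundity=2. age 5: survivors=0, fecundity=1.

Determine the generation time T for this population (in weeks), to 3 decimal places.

1.727

lx = nx/n0 = nx/120: 1, 0.63333…, 0.33333…, 0.14167…, 0.04167…, 0
lx·mx: 0, 0.633333…, 0.333333…, 0.141667…, 0.083333…, 0 → R0 = 1.191667…
x·lx·mx: 0, 0.633333…, 0.666667…, 0.425…, 0.333333…, 0 → Σ = 2.058333…
T = 2.058333… / 1.191667… = 1.727273… → 1.727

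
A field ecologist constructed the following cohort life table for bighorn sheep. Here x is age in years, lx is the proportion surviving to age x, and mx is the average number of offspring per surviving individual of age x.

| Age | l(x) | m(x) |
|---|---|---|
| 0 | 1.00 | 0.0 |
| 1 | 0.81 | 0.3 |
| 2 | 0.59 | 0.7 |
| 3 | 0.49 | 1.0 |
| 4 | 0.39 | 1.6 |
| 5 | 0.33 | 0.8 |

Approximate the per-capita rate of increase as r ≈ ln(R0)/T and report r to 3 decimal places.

0.227

R0 = Σ lx·mx = 0 + 0.243 + 0.413 + 0.49 + 0.624 + 0.264 = 2.034
Σ x·lx·mx = 6.355; T = 6.355/2.034 = 3.12439…
r ≈ ln(R0)/T = ln(2.034)/3.12439… = 0.22725… → 0.227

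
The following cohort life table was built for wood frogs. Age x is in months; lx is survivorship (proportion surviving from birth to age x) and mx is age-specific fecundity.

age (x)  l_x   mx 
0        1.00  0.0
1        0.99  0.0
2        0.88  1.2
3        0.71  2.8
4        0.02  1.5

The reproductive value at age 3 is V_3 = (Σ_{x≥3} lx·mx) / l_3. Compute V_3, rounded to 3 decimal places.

lx·mx for x ≥ 3: 1.988, 0.03 → sum = 2.018
V_3 = 2.018 / l_3 = 2.018 / 0.71 = 2.842254… → 2.842

2.842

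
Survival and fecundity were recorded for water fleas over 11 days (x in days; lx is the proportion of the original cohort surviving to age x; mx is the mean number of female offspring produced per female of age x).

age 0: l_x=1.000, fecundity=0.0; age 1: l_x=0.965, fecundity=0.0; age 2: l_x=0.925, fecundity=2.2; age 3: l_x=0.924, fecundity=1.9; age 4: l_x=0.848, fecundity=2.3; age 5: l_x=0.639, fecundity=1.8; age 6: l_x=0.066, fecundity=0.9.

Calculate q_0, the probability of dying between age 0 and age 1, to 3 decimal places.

0.035

q_0 = (l_0 − l_1) / l_0 = (1 − 0.965) / 1
     = 0.035 / 1 = 0.035 → 0.035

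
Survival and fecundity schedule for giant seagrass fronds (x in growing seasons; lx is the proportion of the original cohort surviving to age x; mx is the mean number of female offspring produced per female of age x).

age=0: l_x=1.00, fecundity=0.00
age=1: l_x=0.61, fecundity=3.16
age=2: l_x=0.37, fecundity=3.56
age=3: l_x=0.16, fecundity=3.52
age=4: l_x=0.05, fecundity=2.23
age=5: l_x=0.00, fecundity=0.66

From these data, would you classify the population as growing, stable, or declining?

growing

R0 = Σ lx·mx = 0 + 1.9276 + 1.3172 + 0.5632 + 0.1115 + 0 = 3.9195
R0 > 1, so the population is growing.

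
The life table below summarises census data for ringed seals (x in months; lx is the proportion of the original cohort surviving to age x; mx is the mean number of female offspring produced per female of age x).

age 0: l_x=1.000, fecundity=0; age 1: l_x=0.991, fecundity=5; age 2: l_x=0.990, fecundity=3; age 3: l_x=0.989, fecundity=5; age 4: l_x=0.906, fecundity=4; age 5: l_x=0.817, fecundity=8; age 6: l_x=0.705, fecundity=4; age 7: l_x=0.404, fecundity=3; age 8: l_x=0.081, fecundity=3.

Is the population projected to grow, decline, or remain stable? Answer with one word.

growing

R0 = Σ lx·mx = 0 + 4.955 + 2.97 + 4.945 + 3.624 + 6.536 + 2.82 + 1.212 + 0.243 = 27.305
R0 > 1, so the population is growing.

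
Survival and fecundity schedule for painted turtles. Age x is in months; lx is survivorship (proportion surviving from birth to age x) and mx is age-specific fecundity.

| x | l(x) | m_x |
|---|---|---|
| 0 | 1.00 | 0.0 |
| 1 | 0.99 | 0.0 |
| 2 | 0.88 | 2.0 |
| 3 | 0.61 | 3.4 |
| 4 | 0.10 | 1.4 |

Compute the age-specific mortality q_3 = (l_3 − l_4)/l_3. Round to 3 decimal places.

q_3 = (l_3 − l_4) / l_3 = (0.61 − 0.1) / 0.61
     = 0.51 / 0.61 = 0.836066… → 0.836

0.836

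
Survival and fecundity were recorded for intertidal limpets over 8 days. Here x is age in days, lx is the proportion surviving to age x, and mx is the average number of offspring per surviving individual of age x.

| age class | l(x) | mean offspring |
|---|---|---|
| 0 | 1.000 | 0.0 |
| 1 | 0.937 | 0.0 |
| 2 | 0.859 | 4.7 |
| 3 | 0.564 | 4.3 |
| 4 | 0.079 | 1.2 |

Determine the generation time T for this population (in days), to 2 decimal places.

2.40

lx·mx: 0, 0, 4.0373, 2.4252, 0.0948 → R0 = 6.5573
x·lx·mx: 0, 0, 8.0746, 7.2756, 0.3792 → Σ = 15.7294
T = 15.7294 / 6.5573 = 2.398762… → 2.40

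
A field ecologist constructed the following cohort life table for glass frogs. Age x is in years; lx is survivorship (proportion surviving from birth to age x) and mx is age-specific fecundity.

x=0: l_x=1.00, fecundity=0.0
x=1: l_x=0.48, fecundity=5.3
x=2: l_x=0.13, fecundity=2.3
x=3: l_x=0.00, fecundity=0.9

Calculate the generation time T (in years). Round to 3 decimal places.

lx·mx: 0, 2.544, 0.299, 0 → R0 = 2.843
x·lx·mx: 0, 2.544, 0.598, 0 → Σ = 3.142
T = 3.142 / 2.843 = 1.105171… → 1.105

1.105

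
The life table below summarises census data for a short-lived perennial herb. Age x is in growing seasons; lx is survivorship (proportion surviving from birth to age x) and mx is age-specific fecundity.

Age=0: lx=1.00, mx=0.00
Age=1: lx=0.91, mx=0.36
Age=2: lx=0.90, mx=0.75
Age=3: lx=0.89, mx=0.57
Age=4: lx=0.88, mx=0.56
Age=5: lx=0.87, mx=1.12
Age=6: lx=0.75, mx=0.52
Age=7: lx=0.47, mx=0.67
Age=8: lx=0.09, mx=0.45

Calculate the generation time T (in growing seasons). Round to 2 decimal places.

4.01

lx·mx: 0, 0.3276, 0.675, 0.5073, 0.4928, 0.9744, 0.39, 0.3149, 0.0405 → R0 = 3.7225
x·lx·mx: 0, 0.3276, 1.35, 1.5219, 1.9712, 4.872, 2.34, 2.2043, 0.324 → Σ = 14.911
T = 14.911 / 3.7225 = 4.005641… → 4.01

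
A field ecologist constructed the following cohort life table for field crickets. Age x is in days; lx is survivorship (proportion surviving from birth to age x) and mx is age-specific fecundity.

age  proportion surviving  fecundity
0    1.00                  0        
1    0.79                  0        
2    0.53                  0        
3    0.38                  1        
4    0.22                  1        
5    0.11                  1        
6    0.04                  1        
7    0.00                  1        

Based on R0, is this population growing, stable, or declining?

declining

R0 = Σ lx·mx = 0 + 0 + 0 + 0.38 + 0.22 + 0.11 + 0.04 + 0 = 0.75
R0 < 1, so the population is declining.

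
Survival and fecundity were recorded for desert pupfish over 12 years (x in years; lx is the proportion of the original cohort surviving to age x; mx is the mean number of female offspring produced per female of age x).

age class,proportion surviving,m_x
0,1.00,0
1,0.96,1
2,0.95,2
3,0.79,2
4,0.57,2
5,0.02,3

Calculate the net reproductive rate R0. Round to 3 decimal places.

lx·mx by age: 0, 0.96, 1.9, 1.58, 1.14, 0.06
R0 = Σ lx·mx = 5.64 → 5.640

5.640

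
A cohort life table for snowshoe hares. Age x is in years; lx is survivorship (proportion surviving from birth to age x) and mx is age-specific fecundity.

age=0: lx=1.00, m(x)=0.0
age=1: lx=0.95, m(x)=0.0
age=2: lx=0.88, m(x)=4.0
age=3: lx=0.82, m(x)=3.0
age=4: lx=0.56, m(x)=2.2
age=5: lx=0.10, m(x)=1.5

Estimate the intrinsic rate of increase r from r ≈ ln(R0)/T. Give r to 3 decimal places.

0.731

R0 = Σ lx·mx = 0 + 0 + 3.52 + 2.46 + 1.232 + 0.15 = 7.362
Σ x·lx·mx = 20.098; T = 20.098/7.362 = 2.72996…
r ≈ ln(R0)/T = ln(7.362)/2.72996… = 0.73127… → 0.731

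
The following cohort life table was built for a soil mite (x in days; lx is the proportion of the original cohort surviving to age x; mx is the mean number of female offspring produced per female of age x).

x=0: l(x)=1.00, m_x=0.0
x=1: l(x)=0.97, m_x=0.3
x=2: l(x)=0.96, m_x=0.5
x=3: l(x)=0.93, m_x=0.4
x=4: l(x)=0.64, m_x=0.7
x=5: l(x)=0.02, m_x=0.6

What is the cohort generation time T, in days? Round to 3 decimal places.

lx·mx: 0, 0.291, 0.48, 0.372, 0.448, 0.012 → R0 = 1.603
x·lx·mx: 0, 0.291, 0.96, 1.116, 1.792, 0.06 → Σ = 4.219
T = 4.219 / 1.603 = 2.63194… → 2.632

2.632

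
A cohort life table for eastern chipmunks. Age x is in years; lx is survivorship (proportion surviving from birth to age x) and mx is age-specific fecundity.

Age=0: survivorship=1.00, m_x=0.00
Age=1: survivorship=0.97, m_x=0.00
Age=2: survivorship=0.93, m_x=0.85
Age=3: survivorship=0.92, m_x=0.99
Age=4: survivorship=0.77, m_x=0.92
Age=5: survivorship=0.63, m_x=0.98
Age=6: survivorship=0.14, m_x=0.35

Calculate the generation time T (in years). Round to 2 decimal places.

3.42

lx·mx: 0, 0, 0.7905, 0.9108, 0.7084, 0.6174, 0.049 → R0 = 3.0761
x·lx·mx: 0, 0, 1.581, 2.7324, 2.8336, 3.087, 0.294 → Σ = 10.528
T = 10.528 / 3.0761 = 3.422516… → 3.42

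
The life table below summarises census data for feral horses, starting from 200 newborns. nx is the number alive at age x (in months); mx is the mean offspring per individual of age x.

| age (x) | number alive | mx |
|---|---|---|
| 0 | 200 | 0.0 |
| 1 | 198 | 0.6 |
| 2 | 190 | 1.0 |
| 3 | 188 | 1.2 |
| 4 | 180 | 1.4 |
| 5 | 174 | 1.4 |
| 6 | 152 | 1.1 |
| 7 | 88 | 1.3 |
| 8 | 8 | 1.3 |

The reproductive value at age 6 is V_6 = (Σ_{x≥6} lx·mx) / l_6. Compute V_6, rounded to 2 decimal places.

lx = nx/n0 = nx/200: 1, 0.99, 0.95, 0.94, 0.9, 0.87, 0.76, 0.44, 0.04
lx·mx for x ≥ 6: 0.836, 0.572, 0.052 → sum = 1.46
V_6 = 1.46 / l_6 = 1.46 / 0.76 = 1.921053… → 1.92

1.92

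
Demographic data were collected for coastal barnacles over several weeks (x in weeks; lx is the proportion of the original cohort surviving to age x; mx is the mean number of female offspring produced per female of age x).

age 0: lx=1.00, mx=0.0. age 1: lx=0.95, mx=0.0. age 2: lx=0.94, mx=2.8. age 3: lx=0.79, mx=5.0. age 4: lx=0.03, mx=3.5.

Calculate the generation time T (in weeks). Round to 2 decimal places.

2.62

lx·mx: 0, 0, 2.632, 3.95, 0.105 → R0 = 6.687
x·lx·mx: 0, 0, 5.264, 11.85, 0.42 → Σ = 17.534
T = 17.534 / 6.687 = 2.622103… → 2.62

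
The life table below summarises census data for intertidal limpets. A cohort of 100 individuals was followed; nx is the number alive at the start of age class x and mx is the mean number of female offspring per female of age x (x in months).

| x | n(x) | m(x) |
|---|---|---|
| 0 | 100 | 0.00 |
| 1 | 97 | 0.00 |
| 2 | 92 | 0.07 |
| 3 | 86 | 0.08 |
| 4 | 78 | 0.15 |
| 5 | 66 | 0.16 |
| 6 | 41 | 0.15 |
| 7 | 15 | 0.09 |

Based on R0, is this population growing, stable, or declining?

declining

lx = nx/n0 = nx/100: 1, 0.97, 0.92, 0.86, 0.78, 0.66, 0.41, 0.15
R0 = Σ lx·mx = 0 + 0 + 0.0644 + 0.0688 + 0.117 + 0.1056 + 0.0615 + 0.0135 = 0.4308
R0 < 1, so the population is declining.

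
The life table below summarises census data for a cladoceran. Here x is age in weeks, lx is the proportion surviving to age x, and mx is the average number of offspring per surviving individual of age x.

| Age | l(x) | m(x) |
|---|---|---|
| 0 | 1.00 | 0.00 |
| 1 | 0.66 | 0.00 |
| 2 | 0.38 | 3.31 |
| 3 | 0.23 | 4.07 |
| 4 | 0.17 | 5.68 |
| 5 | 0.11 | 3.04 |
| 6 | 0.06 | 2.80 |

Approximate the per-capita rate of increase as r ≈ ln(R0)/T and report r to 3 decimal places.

0.401

R0 = Σ lx·mx = 0 + 0 + 1.2578 + 0.9361 + 0.9656 + 0.3344 + 0.168 = 3.6619
Σ x·lx·mx = 11.8663; T = 11.8663/3.6619 = 3.24048…
r ≈ ln(R0)/T = ln(3.6619)/3.24048… = 0.40055… → 0.401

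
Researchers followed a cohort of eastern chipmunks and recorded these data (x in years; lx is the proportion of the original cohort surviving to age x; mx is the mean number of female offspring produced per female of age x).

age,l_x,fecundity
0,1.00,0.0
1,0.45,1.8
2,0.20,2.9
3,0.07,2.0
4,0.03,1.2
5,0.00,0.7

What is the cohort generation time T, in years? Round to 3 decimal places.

1.618

lx·mx: 0, 0.81, 0.58, 0.14, 0.036, 0 → R0 = 1.566
x·lx·mx: 0, 0.81, 1.16, 0.42, 0.144, 0 → Σ = 2.534
T = 2.534 / 1.566 = 1.618135… → 1.618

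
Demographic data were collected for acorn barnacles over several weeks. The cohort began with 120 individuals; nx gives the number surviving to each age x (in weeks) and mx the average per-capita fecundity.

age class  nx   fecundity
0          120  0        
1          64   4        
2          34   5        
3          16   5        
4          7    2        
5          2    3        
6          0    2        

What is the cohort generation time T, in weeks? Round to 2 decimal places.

lx = nx/n0 = nx/120: 1, 0.53333…, 0.28333…, 0.13333…, 0.05833…, 0.01667…, 0
lx·mx: 0, 2.133333…, 1.416667…, 0.666667…, 0.116667…, 0.05…, 0 → R0 = 4.383333…
x·lx·mx: 0, 2.133333…, 2.833333…, 2…, 0.466667…, 0.25…, 0 → Σ = 7.683333…
T = 7.683333… / 4.383333… = 1.752852… → 1.75

1.75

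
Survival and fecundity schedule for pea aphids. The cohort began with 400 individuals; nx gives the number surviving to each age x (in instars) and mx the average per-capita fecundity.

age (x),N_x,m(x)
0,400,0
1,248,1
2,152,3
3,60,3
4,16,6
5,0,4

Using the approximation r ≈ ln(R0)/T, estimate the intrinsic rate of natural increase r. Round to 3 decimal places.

0.421

lx = nx/n0 = nx/400: 1, 0.62, 0.38, 0.15, 0.04, 0
R0 = Σ lx·mx = 0 + 0.62 + 1.14 + 0.45 + 0.24 + 0 = 2.45
Σ x·lx·mx = 5.21; T = 5.21/2.45 = 2.12653…
r ≈ ln(R0)/T = ln(2.45)/2.12653… = 0.42138… → 0.421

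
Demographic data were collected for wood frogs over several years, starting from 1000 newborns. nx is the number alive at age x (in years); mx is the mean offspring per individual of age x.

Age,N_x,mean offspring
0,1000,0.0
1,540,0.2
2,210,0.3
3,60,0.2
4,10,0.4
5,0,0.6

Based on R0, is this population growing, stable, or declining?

declining

lx = nx/n0 = nx/1000: 1, 0.54, 0.21, 0.06, 0.01, 0
R0 = Σ lx·mx = 0 + 0.108 + 0.063 + 0.012 + 0.004 + 0 = 0.187
R0 < 1, so the population is declining.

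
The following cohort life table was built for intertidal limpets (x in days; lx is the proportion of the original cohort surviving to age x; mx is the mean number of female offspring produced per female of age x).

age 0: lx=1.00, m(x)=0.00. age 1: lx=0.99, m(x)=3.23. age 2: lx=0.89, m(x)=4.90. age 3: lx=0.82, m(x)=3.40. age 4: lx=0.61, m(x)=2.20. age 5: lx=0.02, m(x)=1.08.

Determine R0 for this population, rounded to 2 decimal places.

11.71

lx·mx by age: 0, 3.1977, 4.361, 2.788, 1.342, 0.0216
R0 = Σ lx·mx = 11.7103 → 11.71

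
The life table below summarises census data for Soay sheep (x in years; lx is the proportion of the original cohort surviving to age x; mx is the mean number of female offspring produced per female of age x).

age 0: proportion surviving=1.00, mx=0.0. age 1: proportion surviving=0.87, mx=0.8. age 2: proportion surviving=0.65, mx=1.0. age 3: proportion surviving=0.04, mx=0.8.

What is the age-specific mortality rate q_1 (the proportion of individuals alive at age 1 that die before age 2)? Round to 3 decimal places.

0.253

q_1 = (l_1 − l_2) / l_1 = (0.87 − 0.65) / 0.87
     = 0.22 / 0.87 = 0.252874… → 0.253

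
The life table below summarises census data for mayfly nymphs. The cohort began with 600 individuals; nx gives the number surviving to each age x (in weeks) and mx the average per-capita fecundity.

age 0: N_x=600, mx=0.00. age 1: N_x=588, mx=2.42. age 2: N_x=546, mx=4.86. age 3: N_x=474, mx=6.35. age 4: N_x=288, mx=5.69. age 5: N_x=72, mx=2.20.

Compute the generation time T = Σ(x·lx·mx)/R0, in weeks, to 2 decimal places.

2.60

lx = nx/n0 = nx/600: 1, 0.98, 0.91, 0.79, 0.48, 0.12
lx·mx: 0, 2.3716, 4.4226, 5.0165, 2.7312, 0.264 → R0 = 14.8059
x·lx·mx: 0, 2.3716, 8.8452, 15.0495, 10.9248, 1.32 → Σ = 38.5111
T = 38.5111 / 14.8059 = 2.601064… → 2.60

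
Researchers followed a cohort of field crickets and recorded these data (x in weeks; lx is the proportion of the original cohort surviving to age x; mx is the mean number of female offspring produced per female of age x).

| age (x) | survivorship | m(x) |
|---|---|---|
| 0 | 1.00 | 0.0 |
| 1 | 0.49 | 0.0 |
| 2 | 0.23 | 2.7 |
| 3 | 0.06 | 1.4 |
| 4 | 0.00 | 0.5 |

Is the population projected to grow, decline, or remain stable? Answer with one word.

declining

R0 = Σ lx·mx = 0 + 0 + 0.621 + 0.084 + 0 = 0.705
R0 < 1, so the population is declining.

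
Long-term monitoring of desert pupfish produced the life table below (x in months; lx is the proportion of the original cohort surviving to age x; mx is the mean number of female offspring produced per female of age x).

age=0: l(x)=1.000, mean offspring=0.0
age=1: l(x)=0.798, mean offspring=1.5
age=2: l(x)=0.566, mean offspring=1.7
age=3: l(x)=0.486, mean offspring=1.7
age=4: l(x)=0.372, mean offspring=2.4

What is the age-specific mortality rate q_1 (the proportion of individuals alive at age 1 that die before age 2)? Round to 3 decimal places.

0.291

q_1 = (l_1 − l_2) / l_1 = (0.798 − 0.566) / 0.798
     = 0.232 / 0.798 = 0.290727… → 0.291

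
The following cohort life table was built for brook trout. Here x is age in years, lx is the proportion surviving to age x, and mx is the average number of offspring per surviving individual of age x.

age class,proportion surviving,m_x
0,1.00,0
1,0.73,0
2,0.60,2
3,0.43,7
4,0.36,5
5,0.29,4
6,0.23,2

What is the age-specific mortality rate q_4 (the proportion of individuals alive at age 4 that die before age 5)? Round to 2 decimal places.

q_4 = (l_4 − l_5) / l_4 = (0.36 − 0.29) / 0.36
     = 0.07 / 0.36 = 0.194444… → 0.19

0.19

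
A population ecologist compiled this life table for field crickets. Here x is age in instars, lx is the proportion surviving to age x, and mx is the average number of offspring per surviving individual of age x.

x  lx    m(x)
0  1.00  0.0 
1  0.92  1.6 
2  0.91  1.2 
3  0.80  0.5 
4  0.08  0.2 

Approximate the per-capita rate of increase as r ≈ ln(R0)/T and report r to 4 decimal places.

0.6614

R0 = Σ lx·mx = 0 + 1.472 + 1.092 + 0.4 + 0.016 = 2.98
Σ x·lx·mx = 4.92; T = 4.92/2.98 = 1.65101…
r ≈ ln(R0)/T = ln(2.98)/1.65101… = 0.661368… → 0.6614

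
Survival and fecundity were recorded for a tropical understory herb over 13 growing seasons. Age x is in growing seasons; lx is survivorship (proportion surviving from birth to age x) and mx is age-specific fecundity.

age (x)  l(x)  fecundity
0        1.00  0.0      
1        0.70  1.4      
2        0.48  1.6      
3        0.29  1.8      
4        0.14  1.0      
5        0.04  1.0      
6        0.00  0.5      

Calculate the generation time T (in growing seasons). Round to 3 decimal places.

1.976

lx·mx: 0, 0.98, 0.768, 0.522, 0.14, 0.04, 0 → R0 = 2.45
x·lx·mx: 0, 0.98, 1.536, 1.566, 0.56, 0.2, 0 → Σ = 4.842
T = 4.842 / 2.45 = 1.976327… → 1.976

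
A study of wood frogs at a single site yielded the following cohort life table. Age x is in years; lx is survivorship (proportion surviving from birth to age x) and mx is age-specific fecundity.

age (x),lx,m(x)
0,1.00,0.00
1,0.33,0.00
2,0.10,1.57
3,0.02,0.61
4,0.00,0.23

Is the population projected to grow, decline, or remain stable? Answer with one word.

declining

R0 = Σ lx·mx = 0 + 0 + 0.157 + 0.0122 + 0 = 0.1692
R0 < 1, so the population is declining.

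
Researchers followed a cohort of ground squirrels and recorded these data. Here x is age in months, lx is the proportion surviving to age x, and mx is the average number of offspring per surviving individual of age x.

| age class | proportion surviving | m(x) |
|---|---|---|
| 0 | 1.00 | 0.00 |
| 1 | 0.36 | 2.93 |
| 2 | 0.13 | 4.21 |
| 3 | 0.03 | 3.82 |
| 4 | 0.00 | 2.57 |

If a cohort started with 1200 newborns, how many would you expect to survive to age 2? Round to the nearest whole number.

156

Expected survivors = N0 · l_2 = 1200 × 0.13 = 156 → 156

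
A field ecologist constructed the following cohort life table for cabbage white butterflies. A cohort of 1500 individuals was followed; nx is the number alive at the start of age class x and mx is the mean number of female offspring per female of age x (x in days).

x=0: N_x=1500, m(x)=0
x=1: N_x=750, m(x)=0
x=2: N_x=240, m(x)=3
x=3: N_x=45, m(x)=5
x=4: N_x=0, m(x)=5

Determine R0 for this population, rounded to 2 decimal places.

lx = nx/n0 = nx/1500: 1, 0.5, 0.16, 0.03, 0
lx·mx by age: 0, 0, 0.48, 0.15, 0
R0 = Σ lx·mx = 0.63 → 0.63

0.63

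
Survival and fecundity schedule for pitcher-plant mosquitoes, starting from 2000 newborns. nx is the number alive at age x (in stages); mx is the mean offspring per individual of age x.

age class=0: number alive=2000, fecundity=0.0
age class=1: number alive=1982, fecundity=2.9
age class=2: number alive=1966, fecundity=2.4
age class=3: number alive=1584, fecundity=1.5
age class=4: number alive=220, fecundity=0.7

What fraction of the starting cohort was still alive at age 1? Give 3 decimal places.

l_1 = n_1/n_0 = 1982/2000 = 0.991 → 0.991

0.991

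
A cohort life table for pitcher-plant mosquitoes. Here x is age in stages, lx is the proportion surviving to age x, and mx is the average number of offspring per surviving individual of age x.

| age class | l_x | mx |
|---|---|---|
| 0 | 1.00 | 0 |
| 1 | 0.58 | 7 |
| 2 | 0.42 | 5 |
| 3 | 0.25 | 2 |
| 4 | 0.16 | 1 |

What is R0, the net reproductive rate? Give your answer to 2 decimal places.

6.82

lx·mx by age: 0, 4.06, 2.1, 0.5, 0.16
R0 = Σ lx·mx = 6.82 → 6.82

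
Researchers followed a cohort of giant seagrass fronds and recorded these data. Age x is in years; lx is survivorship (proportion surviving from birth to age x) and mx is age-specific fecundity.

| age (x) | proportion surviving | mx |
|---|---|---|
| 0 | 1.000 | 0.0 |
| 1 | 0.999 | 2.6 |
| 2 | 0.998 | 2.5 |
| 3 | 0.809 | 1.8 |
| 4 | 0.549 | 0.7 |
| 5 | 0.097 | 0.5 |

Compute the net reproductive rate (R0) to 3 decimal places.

lx·mx by age: 0, 2.5974, 2.495, 1.4562, 0.3843, 0.0485
R0 = Σ lx·mx = 6.9814 → 6.981

6.981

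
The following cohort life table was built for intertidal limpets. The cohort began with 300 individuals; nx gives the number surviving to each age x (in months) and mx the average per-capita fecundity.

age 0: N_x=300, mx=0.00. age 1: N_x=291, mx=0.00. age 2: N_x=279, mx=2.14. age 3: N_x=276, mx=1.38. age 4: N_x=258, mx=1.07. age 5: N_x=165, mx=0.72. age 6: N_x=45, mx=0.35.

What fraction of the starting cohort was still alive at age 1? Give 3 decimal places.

0.970

l_1 = n_1/n_0 = 291/300 = 0.97 → 0.970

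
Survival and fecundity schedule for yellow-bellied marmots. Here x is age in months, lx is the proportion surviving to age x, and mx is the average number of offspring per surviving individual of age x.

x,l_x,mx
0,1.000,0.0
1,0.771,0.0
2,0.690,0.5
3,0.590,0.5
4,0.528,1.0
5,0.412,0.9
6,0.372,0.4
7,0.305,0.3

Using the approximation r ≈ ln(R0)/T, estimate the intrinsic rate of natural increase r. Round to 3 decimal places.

R0 = Σ lx·mx = 0 + 0 + 0.345 + 0.295 + 0.528 + 0.3708 + 0.1488 + 0.0915 = 1.7791
Σ x·lx·mx = 7.0743; T = 7.0743/1.7791 = 3.97634…
r ≈ ln(R0)/T = ln(1.7791)/3.97634… = 0.14488… → 0.145

0.145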